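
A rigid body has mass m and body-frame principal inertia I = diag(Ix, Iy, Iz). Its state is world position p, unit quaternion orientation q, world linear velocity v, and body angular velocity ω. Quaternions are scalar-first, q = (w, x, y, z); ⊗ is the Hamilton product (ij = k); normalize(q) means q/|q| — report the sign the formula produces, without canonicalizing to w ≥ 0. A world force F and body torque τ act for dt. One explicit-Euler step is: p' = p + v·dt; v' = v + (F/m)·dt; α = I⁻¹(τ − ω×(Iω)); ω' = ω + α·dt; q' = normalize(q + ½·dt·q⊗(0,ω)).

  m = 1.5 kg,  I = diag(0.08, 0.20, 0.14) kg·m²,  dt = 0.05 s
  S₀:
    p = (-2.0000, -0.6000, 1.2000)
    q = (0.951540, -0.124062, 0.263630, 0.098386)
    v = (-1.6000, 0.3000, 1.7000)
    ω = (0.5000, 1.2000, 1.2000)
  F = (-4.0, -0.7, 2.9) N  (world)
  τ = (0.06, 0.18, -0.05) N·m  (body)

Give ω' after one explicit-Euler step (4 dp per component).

ω' = (0.5915, 1.2540, 1.1564)

α = I⁻¹(τ − ω×Iω) = (1.8300, 1.0800, -0.8714)
ω + α·dt = (0.5915, 1.2540, 1.1564)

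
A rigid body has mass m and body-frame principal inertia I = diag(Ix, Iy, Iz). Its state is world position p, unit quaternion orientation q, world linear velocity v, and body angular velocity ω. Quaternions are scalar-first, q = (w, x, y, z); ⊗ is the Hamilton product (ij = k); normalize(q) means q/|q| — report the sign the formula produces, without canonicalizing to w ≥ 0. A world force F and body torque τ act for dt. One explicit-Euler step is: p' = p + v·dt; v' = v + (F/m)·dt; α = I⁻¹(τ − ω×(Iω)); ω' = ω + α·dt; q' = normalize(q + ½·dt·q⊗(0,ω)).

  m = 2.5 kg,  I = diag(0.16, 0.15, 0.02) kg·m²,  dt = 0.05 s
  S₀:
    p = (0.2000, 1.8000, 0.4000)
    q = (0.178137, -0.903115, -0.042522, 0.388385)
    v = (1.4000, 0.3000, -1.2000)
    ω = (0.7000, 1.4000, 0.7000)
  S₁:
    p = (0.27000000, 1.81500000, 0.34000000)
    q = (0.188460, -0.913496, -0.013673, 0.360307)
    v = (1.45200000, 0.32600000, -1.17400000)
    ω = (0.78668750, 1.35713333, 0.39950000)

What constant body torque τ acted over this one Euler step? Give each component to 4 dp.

τ = (0.1500, -0.0600, -0.1300)

ω₁ − ω₀ = (0.08668750, -0.04286667, -0.30050000)
precession coupling = (-0.1274, 0.0686, -0.0098)
I·α + gyro = (0.1500, -0.0600, -0.1300)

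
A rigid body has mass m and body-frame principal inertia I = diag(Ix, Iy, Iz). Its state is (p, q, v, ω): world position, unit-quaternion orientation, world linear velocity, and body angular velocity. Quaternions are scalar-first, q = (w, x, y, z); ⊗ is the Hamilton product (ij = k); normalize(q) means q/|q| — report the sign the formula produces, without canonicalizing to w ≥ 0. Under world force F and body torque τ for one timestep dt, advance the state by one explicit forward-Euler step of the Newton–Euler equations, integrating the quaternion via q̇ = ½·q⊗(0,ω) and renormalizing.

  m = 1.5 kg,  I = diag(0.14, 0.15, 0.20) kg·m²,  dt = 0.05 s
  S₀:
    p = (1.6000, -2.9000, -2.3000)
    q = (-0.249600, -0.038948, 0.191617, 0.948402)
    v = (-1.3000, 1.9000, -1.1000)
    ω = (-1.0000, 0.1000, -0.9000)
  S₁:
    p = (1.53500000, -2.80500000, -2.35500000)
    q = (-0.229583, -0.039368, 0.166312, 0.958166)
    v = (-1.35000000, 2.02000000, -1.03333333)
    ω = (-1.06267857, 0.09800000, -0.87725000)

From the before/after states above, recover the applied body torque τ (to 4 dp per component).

τ = (-0.1800, -0.0600, 0.0900)

ω₁ − ω₀ = (-0.06267857, -0.00200000, 0.02275000)
I·α + gyro = (-0.1800, -0.0600, 0.0900)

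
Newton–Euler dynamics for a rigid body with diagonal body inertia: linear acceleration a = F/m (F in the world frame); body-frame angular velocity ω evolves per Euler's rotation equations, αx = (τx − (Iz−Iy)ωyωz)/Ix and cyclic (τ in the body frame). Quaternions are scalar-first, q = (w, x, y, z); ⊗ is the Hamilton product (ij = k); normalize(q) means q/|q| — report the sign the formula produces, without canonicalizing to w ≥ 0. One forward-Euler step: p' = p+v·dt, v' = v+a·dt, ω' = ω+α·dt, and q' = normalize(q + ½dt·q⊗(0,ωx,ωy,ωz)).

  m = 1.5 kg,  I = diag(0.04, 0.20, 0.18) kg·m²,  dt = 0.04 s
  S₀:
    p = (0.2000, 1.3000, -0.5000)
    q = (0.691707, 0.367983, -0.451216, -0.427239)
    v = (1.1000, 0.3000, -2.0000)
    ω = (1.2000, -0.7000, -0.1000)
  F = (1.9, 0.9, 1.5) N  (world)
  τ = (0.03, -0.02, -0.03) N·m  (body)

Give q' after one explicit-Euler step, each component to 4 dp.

2q̇ = q⊗(0,ω) = (-0.8001547, 0.5761027, -0.9600834, 0.2147004)
q' = normalize(q + ½dt·q⊗(0,ω)) = (0.6754, 0.3794, -0.4702, -0.4228)

q' = (0.6754, 0.3794, -0.4702, -0.4228)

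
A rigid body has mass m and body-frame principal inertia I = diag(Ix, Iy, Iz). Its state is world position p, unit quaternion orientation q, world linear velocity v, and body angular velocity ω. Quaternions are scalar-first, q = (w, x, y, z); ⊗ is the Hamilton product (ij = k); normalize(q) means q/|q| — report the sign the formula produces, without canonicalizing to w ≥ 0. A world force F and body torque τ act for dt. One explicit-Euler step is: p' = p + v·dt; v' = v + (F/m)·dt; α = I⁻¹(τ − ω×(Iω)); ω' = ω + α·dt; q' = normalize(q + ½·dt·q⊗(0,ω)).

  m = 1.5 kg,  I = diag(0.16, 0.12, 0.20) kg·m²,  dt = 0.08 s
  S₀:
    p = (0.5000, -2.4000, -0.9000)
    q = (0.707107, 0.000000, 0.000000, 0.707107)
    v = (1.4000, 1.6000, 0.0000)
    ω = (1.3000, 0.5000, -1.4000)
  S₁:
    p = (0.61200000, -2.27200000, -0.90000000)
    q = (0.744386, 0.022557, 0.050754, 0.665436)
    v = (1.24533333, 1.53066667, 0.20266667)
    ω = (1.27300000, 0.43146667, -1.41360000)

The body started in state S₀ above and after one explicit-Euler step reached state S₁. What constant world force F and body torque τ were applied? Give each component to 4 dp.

F = (-2.9000, -1.3000, 3.8000)
τ = (-0.1100, -0.0300, -0.0600)

ω₁ − ω₀ = (-0.02700000, -0.06853333, -0.01360000)
applied torque τ = (-0.1100, -0.0300, -0.0600)
velocity change Δv = (-0.15466667, -0.06933333, 0.20266667)
F = m·Δv/dt = (-2.9000, -1.3000, 3.8000)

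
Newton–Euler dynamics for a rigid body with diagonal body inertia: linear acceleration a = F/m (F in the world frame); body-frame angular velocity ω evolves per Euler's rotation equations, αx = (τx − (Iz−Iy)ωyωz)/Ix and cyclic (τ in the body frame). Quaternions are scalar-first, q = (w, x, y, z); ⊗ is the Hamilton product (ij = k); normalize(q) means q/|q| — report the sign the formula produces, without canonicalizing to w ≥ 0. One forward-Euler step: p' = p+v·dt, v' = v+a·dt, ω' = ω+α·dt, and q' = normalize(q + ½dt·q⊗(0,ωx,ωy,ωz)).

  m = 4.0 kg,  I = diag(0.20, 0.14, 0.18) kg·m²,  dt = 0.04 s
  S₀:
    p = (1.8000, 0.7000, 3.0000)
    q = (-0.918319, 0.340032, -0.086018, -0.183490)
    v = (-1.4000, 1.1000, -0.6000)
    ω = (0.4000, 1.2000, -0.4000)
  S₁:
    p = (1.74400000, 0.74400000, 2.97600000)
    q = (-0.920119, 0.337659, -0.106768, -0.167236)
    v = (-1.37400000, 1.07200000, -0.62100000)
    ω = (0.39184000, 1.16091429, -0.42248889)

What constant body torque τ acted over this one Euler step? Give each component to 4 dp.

ω₁ − ω₀ = (-0.00816000, -0.03908571, -0.02248889)
gyro term ω₀×Iω₀ = (-0.0192, -0.0032, -0.0288)
τ = I·(Δω/dt) + ω₀×(Iω₀) = (-0.0600, -0.1400, -0.1300)

τ = (-0.0600, -0.1400, -0.1300)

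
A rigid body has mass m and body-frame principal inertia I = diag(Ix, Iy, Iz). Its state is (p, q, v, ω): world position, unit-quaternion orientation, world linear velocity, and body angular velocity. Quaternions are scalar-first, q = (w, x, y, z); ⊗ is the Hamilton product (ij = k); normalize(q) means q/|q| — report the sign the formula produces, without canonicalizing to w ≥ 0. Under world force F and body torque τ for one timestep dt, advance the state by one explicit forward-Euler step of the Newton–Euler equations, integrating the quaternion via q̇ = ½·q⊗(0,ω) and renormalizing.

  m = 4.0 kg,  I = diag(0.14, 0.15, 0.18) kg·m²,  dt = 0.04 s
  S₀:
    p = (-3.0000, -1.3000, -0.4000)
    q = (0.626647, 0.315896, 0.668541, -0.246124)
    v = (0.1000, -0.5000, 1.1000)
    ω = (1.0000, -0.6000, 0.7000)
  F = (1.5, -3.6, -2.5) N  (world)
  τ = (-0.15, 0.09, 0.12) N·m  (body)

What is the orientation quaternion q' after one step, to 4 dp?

q⊗(0,ω) = (0.2575154, 0.9469513, -0.8432394, -0.4194257)
updated quaternion q' = (0.6316, 0.3347, 0.6514, -0.2544)

q' = (0.6316, 0.3347, 0.6514, -0.2544)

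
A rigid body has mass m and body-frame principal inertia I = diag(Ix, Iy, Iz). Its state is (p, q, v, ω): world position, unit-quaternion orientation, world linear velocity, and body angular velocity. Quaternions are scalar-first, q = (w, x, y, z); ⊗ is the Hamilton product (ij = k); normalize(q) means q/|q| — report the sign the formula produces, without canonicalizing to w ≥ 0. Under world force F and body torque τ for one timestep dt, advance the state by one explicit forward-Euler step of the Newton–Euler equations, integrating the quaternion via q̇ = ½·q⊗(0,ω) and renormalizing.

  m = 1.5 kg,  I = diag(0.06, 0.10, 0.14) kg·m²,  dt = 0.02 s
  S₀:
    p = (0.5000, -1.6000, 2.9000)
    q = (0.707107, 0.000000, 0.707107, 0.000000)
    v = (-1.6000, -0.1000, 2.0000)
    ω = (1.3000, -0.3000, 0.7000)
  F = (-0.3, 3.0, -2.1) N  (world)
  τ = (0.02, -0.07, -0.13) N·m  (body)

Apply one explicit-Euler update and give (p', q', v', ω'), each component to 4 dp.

p' = (0.4680, -1.6020, 2.9400)
q' = (0.7091, 0.0141, 0.7049, -0.0042)
v' = (-1.6040, -0.0600, 1.9720)
ω' = (1.3095, -0.2994, 0.6837)

gyro term ω×Iω = (-0.0084, -0.0728, -0.0156)
angular accel α = (0.4733, 0.0280, -0.8171)
ω' = ω + α·dt = (1.3095, -0.2994, 0.6837)
2q̇ = q⊗(0,ω) = (0.2121321, 1.4142140, -0.2121321, -0.4242642)
q + ½dt·q⊗(0,ω), renormalized = (0.7091, 0.0141, 0.7049, -0.0042)
linear accel F/m = (-0.2000, 2.0000, -1.4000)
new position p' = (0.4680, -1.6020, 2.9400)
new velocity v' = (-1.6040, -0.0600, 1.9720)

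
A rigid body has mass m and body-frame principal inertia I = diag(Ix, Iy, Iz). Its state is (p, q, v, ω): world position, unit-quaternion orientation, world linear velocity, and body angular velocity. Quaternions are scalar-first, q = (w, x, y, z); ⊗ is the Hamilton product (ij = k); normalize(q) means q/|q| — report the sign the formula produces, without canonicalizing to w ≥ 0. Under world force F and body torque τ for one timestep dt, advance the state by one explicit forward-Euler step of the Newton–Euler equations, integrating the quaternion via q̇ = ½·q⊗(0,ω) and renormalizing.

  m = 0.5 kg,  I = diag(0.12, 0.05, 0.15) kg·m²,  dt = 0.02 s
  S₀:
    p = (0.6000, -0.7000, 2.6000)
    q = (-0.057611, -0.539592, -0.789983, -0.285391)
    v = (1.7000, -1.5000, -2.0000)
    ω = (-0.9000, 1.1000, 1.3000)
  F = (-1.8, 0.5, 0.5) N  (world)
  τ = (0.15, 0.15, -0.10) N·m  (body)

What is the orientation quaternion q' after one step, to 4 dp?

q' = (-0.0501, -0.5461, -0.7809, -0.2991)

q⊗(0,ω) = (0.7543568, -0.6611979, 0.8949494, -1.3794302)
q + ½dt·q⊗(0,ω), renormalized = (-0.0501, -0.5461, -0.7809, -0.2991)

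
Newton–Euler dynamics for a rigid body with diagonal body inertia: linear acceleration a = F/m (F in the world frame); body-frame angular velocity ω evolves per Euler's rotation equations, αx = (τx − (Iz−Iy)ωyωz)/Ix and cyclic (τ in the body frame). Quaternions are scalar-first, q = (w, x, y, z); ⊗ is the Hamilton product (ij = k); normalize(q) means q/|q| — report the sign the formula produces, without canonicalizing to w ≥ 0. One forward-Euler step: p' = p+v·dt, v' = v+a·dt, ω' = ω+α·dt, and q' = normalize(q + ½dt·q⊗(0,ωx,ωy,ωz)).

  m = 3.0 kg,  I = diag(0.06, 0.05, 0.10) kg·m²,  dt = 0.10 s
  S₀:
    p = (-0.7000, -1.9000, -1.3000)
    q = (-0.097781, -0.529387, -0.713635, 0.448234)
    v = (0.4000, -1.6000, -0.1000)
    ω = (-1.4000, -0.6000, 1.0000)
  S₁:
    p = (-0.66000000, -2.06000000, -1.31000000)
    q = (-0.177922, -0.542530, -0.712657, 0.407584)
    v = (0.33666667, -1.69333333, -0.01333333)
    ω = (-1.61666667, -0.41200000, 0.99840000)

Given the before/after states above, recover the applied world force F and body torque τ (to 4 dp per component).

Δω = ω₁−ω₀ = (-0.21666667, 0.18800000, -0.00160000)
precession coupling = (-0.0300, 0.0560, -0.0084)
I·α + gyro = (-0.1600, 0.1500, -0.0100)
Δv = v₁−v₀ = (-0.06333333, -0.09333333, 0.08666667)
m·(v₁−v₀)/dt = (-1.9000, -2.8000, 2.6000)

F = (-1.9000, -2.8000, 2.6000)
τ = (-0.1600, 0.1500, -0.0100)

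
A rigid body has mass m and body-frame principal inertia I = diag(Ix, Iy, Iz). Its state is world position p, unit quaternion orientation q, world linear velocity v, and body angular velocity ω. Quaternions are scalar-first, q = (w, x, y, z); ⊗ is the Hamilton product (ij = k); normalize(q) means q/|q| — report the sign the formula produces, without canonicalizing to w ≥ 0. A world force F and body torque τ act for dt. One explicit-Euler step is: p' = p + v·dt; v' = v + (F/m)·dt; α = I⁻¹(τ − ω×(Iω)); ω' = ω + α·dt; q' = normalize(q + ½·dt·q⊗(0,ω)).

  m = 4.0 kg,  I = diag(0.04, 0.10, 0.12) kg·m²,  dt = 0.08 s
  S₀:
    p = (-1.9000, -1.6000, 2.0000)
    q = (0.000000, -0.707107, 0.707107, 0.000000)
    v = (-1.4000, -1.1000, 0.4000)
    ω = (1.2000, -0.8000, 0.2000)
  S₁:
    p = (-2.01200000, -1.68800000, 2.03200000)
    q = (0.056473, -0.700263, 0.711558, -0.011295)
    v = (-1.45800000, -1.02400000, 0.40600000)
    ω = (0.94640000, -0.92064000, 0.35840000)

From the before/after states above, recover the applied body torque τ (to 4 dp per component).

τ = (-0.1300, -0.1700, 0.1800)

Δω = ω₁−ω₀ = (-0.25360000, -0.12064000, 0.15840000)
applied torque τ = (-0.1300, -0.1700, 0.1800)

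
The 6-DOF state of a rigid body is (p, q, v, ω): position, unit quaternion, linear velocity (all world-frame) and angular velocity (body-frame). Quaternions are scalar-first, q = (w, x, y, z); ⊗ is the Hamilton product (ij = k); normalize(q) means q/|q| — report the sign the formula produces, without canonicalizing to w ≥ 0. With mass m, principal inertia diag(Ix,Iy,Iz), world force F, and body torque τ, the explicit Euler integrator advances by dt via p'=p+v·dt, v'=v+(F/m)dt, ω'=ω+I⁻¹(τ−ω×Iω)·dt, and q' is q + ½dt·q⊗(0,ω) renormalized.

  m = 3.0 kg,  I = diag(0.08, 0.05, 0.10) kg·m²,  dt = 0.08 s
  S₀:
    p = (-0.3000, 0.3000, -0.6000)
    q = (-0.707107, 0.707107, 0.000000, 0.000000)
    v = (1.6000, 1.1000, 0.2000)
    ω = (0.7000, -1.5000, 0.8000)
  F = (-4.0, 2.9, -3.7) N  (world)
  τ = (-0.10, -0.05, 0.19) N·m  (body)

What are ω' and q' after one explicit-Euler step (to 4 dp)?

precession coupling ω×(Iω) = (-0.0600, -0.0112, 0.0315)
angular accel α = (-0.5000, -0.7760, 1.5850)
ω + α·dt = (0.6600, -1.5621, 0.9268)
Hamilton product q⊗(0,ω) = (-0.4949749, -0.4949749, 0.4949749, -1.6263461)
updated quaternion q' = (-0.7249, 0.6855, 0.0197, -0.0649)

ω' = (0.6600, -1.5621, 0.9268)
q' = (-0.7249, 0.6855, 0.0197, -0.0649)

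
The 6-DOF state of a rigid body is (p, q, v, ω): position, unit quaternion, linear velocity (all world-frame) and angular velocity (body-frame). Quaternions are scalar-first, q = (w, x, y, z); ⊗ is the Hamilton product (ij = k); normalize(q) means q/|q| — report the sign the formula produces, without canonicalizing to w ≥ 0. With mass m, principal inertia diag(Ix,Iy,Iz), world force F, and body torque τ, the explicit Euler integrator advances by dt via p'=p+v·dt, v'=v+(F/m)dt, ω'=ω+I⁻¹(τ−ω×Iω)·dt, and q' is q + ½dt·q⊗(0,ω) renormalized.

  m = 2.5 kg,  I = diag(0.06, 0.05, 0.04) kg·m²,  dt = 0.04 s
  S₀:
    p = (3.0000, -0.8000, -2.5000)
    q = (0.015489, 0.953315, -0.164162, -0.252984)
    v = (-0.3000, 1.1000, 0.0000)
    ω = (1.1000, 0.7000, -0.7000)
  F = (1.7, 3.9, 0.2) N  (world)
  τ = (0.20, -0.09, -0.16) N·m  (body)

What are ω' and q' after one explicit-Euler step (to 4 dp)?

gyro term ω×Iω = (0.0049, -0.0154, -0.0077)
angular accel α = (3.2517, -1.4920, -3.8075)
ω + α·dt = (1.2301, 0.6403, -0.8523)
2q̇ = q⊗(0,ω) = (-1.1108219, 0.3090401, 0.3998804, 0.8370564)
q' = normalize(q + ½dt·q⊗(0,ω)) = (-0.0067, 0.9591, -0.1561, -0.2361)

ω' = (1.2301, 0.6403, -0.8523)
q' = (-0.0067, 0.9591, -0.1561, -0.2361)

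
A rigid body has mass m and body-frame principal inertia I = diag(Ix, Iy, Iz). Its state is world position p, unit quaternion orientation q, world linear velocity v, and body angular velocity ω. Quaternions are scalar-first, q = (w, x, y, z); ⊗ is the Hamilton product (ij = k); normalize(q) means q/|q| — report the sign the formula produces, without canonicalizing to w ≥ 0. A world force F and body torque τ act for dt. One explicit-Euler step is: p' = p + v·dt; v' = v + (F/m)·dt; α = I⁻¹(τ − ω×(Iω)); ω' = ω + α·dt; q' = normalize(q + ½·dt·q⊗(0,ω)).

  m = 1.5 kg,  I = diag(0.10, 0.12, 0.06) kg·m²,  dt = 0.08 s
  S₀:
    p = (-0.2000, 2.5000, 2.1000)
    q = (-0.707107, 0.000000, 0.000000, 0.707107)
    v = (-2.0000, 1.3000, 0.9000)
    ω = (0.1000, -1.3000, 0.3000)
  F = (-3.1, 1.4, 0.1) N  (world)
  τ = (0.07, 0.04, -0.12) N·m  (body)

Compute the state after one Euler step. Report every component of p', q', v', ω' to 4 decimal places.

p' = (-0.3600, 2.6040, 2.1720)
q' = (-0.7146, 0.0339, 0.0395, 0.6976)
v' = (-2.1653, 1.3747, 0.9053)
ω' = (0.1373, -1.2741, 0.1435)

a = (-2.0667, 0.9333, 0.0667)
new position p' = (-0.3600, 2.6040, 2.1720)
new velocity v' = (-2.1653, 1.3747, 0.9053)
ω×(Iω) gyroscopic = (0.0234, 0.0012, -0.0026)
α = I⁻¹(τ − ω×Iω) = (0.4660, 0.3233, -1.9567)
ω' = ω + α·dt = (0.1373, -1.2741, 0.1435)
Hamilton product q⊗(0,ω) = (-0.2121321, 0.8485284, 0.9899498, -0.2121321)
q + ½dt·q⊗(0,ω), renormalized = (-0.7146, 0.0339, 0.0395, 0.6976)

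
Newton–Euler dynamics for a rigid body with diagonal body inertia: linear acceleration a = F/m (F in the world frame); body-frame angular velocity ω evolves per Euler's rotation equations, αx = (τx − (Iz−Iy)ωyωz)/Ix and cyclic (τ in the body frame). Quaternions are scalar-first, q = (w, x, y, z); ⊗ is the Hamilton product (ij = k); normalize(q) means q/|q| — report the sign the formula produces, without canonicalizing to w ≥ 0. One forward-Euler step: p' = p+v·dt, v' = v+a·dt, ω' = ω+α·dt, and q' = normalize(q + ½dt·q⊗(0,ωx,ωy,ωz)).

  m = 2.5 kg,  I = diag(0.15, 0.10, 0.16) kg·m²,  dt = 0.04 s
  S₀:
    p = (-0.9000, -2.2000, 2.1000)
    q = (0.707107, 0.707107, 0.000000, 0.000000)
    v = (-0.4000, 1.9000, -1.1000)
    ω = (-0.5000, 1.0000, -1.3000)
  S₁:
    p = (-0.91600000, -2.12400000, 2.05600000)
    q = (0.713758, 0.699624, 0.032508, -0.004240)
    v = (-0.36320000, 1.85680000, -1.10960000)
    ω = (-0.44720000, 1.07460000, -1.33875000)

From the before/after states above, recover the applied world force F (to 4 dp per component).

Δv = v₁−v₀ = (0.03680000, -0.04320000, -0.00960000)
m·(v₁−v₀)/dt = (2.3000, -2.7000, -0.6000)

F = (2.3000, -2.7000, -0.6000)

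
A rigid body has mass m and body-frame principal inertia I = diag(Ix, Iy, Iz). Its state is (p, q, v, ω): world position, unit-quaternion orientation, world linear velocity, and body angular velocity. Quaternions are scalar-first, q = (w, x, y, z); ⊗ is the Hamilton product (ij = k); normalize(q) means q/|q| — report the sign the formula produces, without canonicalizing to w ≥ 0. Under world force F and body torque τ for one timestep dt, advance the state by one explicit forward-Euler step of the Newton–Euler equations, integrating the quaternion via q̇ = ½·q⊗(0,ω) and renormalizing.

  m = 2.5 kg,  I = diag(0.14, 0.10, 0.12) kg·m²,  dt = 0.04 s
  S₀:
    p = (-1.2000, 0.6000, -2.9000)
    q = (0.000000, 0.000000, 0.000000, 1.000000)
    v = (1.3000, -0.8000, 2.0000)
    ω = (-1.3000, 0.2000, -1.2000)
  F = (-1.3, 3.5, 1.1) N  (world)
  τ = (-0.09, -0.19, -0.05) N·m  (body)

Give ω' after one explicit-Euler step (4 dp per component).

precession coupling ω×(Iω) = (-0.0048, 0.0312, 0.0104)
(τ − ω×Iω)/I = (-0.6086, -2.2120, -0.5033)
ω' = ω + α·dt = (-1.3243, 0.1115, -1.2201)

ω' = (-1.3243, 0.1115, -1.2201)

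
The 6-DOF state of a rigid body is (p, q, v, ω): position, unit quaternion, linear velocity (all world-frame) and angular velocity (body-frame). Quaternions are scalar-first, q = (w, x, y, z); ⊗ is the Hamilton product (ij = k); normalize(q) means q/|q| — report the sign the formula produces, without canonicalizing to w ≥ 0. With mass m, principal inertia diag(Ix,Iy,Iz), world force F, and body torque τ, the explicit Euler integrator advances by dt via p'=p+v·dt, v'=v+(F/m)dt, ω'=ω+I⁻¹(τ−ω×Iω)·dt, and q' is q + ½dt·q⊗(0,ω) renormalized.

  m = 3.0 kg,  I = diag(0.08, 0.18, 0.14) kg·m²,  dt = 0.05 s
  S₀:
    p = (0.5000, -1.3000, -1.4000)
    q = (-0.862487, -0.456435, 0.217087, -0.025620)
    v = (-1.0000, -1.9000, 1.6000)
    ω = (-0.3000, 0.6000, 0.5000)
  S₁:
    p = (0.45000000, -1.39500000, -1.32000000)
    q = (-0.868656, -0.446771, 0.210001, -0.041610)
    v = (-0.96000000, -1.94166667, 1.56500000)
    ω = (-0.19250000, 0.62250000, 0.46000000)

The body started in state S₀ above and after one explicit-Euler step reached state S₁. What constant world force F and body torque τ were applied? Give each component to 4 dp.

F = (2.4000, -2.5000, -2.1000)
τ = (0.1600, 0.0900, -0.1300)

Δv = v₁−v₀ = (0.04000000, -0.04166667, -0.03500000)
applied force F = (2.4000, -2.5000, -2.1000)
ω₁ − ω₀ = (0.10750000, 0.02250000, -0.04000000)
τ = I·(Δω/dt) + ω₀×(Iω₀) = (0.1600, 0.0900, -0.1300)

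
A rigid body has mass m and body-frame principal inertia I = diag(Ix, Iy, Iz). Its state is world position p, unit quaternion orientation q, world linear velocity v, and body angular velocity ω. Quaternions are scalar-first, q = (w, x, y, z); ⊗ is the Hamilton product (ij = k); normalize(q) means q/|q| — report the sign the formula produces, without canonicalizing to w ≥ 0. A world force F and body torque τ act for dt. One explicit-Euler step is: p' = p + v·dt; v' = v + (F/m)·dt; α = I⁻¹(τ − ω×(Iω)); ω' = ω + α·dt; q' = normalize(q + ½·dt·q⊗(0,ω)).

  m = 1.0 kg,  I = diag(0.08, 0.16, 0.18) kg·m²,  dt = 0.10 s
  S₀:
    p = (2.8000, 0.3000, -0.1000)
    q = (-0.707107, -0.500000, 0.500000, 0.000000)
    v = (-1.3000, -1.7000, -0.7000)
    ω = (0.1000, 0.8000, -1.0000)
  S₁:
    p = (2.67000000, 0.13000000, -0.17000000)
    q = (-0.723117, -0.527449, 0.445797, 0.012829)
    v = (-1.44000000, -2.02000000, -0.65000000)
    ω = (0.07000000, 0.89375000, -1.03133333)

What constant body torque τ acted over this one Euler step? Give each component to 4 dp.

Δω = ω₁−ω₀ = (-0.03000000, 0.09375000, -0.03133333)
I·α + gyro = (-0.0400, 0.1600, -0.0500)

τ = (-0.0400, 0.1600, -0.0500)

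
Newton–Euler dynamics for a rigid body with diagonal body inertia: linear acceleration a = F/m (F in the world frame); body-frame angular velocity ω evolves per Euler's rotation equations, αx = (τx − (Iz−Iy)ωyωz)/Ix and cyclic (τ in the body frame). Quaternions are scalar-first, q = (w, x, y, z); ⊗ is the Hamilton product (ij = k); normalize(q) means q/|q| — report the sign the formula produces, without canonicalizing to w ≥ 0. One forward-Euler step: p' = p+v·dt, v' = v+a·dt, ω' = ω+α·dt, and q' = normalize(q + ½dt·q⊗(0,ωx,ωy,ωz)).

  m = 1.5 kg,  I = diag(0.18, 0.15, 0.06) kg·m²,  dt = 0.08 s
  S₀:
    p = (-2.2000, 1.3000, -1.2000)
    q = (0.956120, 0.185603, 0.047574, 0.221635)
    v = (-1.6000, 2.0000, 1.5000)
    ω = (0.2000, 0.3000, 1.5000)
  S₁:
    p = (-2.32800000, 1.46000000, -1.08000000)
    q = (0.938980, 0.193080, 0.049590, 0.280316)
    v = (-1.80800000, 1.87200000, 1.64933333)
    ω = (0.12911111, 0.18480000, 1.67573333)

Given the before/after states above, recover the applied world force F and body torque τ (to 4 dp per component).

F = (-3.9000, -2.4000, 2.8000)
τ = (-0.2000, -0.1800, 0.1300)

Δv = v₁−v₀ = (-0.20800000, -0.12800000, 0.14933333)
applied force F = (-3.9000, -2.4000, 2.8000)
rate change Δω = (-0.07088889, -0.11520000, 0.17573333)
precession coupling = (-0.0405, 0.0360, -0.0018)
τ = I·(Δω/dt) + ω₀×(Iω₀) = (-0.2000, -0.1800, 0.1300)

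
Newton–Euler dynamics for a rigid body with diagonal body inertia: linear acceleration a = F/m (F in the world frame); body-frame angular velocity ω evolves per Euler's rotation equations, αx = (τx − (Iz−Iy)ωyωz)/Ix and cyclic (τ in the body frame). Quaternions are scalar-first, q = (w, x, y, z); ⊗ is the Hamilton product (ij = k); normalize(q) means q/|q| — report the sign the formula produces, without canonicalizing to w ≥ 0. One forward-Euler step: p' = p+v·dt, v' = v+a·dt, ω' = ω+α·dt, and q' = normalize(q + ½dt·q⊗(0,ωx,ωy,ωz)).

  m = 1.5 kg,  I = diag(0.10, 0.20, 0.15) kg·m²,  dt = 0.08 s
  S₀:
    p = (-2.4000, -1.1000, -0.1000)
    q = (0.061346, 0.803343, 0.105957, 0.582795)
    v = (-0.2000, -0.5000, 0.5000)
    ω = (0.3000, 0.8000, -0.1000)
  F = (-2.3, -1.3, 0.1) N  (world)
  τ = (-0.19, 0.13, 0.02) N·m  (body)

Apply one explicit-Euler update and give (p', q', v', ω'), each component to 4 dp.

ω×(Iω) gyroscopic = (0.0040, 0.0015, 0.0240)
angular accel α = (-1.9400, 0.6425, -0.0267)
new body rate ω' = (0.1448, 0.8514, -0.1021)
2q̇ = q⊗(0,ω) = (-0.2674890, -0.4584279, 0.3042496, 0.6047527)
q' = normalize(q + ½dt·q⊗(0,ω)) = (0.0506, 0.7845, 0.1181, 0.6066)
new position p' = (-2.4160, -1.1400, -0.0600)
v + (F/m)dt = (-0.3227, -0.5693, 0.5053)

p' = (-2.4160, -1.1400, -0.0600)
q' = (0.0506, 0.7845, 0.1181, 0.6066)
v' = (-0.3227, -0.5693, 0.5053)
ω' = (0.1448, 0.8514, -0.1021)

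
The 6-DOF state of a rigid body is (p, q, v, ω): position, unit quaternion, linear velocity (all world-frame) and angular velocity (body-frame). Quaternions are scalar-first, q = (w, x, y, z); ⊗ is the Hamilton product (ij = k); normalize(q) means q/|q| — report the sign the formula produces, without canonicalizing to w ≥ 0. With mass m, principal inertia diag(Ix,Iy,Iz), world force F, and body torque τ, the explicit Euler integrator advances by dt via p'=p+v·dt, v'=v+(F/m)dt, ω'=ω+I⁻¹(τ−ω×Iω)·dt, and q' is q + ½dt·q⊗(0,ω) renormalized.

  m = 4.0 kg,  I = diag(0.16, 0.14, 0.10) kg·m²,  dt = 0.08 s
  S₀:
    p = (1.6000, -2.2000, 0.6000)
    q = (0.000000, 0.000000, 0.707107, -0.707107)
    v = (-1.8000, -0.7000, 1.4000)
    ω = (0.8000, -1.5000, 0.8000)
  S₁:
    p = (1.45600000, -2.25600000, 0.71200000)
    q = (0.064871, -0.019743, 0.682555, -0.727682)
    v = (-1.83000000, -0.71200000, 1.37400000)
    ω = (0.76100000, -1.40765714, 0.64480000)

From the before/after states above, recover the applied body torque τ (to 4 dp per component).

τ = (-0.0300, 0.2000, -0.1700)

ω₁ − ω₀ = (-0.03900000, 0.09234286, -0.15520000)
ω₀×(Iω₀) = (0.0480, 0.0384, 0.0240)
τ = I·(Δω/dt) + ω₀×(Iω₀) = (-0.0300, 0.2000, -0.1700)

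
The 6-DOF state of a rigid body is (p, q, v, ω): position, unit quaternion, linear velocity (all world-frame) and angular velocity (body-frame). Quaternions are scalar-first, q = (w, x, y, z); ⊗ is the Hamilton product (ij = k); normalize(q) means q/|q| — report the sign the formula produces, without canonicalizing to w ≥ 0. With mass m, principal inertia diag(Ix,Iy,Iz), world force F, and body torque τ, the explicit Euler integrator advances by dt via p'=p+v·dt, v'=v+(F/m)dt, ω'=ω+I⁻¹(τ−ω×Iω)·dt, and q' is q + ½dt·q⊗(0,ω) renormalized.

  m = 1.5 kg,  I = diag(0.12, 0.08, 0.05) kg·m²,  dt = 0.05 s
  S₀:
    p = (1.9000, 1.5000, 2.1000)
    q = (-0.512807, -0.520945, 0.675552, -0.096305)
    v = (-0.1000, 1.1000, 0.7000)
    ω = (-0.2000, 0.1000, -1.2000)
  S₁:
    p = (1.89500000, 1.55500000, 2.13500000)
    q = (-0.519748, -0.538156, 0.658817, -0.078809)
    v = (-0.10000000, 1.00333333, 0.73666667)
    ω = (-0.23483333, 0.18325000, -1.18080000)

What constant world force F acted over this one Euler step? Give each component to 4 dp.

F = (0.0000, -2.9000, 1.1000)

velocity change Δv = (0.00000000, -0.09666667, 0.03666667)
m·(v₁−v₀)/dt = (0.0000, -2.9000, 1.1000)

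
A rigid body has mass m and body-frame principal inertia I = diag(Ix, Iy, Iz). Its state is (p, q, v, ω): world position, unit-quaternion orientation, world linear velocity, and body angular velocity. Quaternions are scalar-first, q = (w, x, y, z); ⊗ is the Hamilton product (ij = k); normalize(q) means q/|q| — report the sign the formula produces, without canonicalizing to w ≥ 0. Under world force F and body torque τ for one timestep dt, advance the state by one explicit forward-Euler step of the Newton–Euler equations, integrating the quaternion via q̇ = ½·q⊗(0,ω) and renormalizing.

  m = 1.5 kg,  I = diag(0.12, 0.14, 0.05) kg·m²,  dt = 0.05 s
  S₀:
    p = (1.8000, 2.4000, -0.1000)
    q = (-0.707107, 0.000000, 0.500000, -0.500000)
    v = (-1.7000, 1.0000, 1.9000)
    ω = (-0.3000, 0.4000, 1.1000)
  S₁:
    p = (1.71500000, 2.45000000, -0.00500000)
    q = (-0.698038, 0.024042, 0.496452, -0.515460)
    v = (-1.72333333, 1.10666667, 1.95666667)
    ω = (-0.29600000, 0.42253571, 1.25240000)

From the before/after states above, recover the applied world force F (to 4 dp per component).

Δv = v₁−v₀ = (-0.02333333, 0.10666667, 0.05666667)
F = m·Δv/dt = (-0.7000, 3.2000, 1.7000)

F = (-0.7000, 3.2000, 1.7000)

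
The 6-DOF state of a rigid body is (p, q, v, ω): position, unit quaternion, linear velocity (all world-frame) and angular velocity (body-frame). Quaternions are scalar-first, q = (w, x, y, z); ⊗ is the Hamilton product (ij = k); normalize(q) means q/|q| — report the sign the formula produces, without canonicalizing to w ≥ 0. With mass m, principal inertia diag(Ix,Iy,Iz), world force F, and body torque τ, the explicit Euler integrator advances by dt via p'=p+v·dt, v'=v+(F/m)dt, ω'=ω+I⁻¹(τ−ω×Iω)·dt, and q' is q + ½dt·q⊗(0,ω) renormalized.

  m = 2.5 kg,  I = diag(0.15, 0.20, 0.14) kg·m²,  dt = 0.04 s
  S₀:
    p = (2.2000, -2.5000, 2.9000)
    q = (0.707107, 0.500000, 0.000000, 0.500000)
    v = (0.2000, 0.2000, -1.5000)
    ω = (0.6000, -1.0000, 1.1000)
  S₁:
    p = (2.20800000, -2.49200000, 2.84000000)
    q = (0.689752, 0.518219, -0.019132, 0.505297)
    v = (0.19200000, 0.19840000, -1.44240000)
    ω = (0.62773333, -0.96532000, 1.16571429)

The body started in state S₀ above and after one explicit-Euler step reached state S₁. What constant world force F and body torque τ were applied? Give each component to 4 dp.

velocity change Δv = (-0.00800000, -0.00160000, 0.05760000)
applied force F = (-0.5000, -0.1000, 3.6000)
rate change Δω = (0.02773333, 0.03468000, 0.06571429)
gyro term ω₀×Iω₀ = (0.0660, 0.0066, -0.0300)
τ = I·(Δω/dt) + ω₀×(Iω₀) = (0.1700, 0.1800, 0.2000)

F = (-0.5000, -0.1000, 3.6000)
τ = (0.1700, 0.1800, 0.2000)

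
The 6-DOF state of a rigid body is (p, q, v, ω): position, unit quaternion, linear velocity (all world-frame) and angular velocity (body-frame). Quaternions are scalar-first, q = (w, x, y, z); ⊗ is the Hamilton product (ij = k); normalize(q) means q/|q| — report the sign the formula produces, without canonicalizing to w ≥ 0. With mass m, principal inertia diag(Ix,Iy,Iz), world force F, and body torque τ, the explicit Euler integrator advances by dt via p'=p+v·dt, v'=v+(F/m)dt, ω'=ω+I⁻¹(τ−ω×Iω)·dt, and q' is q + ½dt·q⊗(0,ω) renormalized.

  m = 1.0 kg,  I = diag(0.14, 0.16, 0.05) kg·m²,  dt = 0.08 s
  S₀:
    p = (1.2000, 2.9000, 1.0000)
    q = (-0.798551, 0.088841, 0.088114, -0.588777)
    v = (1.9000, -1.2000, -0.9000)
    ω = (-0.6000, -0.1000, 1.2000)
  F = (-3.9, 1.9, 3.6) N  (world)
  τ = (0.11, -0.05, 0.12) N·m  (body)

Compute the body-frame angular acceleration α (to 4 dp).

α = (0.6914, 0.0925, 2.3760)

gyro term ω×Iω = (0.0132, -0.0648, 0.0012)
angular accel α = (0.6914, 0.0925, 2.3760)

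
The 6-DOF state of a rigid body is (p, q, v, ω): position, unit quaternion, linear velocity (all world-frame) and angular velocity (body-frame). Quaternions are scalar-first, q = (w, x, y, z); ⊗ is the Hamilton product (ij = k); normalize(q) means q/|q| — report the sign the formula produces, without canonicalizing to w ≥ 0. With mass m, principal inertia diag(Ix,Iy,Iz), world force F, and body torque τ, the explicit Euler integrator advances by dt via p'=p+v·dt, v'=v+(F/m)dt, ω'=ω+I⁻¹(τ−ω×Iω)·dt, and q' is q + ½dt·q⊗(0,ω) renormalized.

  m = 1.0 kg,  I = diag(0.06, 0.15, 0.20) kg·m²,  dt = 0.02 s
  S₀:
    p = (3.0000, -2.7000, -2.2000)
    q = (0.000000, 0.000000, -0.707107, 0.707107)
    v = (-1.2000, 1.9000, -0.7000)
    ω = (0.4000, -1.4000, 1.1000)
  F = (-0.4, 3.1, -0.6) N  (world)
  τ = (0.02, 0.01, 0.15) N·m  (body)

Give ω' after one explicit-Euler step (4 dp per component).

(τ − ω×Iω)/I = (1.6167, 0.4773, 1.0020)
ω + α·dt = (0.4323, -1.3905, 1.1200)

ω' = (0.4323, -1.3905, 1.1200)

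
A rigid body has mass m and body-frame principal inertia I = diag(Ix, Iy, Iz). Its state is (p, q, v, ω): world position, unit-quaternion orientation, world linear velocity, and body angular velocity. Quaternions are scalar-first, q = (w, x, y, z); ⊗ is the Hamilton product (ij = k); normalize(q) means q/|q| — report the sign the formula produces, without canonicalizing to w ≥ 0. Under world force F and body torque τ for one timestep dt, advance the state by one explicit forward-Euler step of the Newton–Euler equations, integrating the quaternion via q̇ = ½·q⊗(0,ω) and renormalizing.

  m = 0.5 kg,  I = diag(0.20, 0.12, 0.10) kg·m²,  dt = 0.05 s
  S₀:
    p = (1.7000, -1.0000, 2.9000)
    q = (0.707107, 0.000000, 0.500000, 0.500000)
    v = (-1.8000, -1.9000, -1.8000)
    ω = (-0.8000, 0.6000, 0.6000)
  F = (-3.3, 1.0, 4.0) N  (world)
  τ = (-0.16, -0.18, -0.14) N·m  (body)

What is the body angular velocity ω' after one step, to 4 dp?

ω' = (-0.8382, 0.5450, 0.5108)

precession coupling ω×(Iω) = (-0.0072, -0.0480, 0.0384)
angular accel α = (-0.7640, -1.1000, -1.7840)
ω + α·dt = (-0.8382, 0.5450, 0.5108)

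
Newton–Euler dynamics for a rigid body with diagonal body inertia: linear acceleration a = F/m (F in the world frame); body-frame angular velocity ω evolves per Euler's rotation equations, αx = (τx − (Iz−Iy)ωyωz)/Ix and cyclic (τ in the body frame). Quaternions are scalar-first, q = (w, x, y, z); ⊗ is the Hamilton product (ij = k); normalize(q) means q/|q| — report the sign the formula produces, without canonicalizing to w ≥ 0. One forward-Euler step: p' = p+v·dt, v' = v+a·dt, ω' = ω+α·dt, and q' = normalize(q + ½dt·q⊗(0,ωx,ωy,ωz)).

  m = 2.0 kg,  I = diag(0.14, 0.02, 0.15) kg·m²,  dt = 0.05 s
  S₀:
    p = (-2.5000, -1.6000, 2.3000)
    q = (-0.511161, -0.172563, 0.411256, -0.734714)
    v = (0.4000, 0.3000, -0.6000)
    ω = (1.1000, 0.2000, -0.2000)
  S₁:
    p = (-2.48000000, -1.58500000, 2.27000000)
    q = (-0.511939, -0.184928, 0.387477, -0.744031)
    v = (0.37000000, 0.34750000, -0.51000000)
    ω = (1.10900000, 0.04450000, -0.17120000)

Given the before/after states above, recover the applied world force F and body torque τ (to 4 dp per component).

F = (-1.2000, 1.9000, 3.6000)
τ = (0.0200, -0.0600, 0.0600)

Δv = v₁−v₀ = (-0.03000000, 0.04750000, 0.09000000)
applied force F = (-1.2000, 1.9000, 3.6000)
rate change Δω = (0.00900000, -0.15550000, 0.02880000)
applied torque τ = (0.0200, -0.0600, 0.0600)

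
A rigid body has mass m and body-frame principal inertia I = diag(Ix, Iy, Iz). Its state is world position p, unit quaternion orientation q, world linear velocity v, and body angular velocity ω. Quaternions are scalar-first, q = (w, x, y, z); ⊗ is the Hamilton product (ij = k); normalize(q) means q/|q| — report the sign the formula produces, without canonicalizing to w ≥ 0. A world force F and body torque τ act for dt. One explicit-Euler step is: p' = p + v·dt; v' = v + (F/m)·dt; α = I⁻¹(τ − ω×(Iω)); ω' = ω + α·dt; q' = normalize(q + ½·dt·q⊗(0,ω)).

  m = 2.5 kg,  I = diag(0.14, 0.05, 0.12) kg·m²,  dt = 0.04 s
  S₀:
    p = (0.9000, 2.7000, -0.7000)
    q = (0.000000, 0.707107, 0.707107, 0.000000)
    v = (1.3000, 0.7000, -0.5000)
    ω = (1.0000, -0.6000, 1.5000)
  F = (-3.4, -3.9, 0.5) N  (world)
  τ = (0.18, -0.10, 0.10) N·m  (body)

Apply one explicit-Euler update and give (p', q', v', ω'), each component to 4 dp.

p' = (0.9520, 2.7280, -0.7200)
q' = (-0.0057, 0.7278, 0.6854, -0.0226)
v' = (1.2456, 0.6376, -0.4920)
ω' = (1.0694, -0.7040, 1.5153)

new position p' = (0.9520, 2.7280, -0.7200)
new velocity v' = (1.2456, 0.6376, -0.4920)
precession coupling ω×(Iω) = (-0.0630, 0.0300, 0.0540)
angular accel α = (1.7357, -2.6000, 0.3833)
ω' = ω + α·dt = (1.0694, -0.7040, 1.5153)
q⊗(0,ω) = (-0.2828428, 1.0606605, -1.0606605, -1.1313712)
updated quaternion q' = (-0.0057, 0.7278, 0.6854, -0.0226)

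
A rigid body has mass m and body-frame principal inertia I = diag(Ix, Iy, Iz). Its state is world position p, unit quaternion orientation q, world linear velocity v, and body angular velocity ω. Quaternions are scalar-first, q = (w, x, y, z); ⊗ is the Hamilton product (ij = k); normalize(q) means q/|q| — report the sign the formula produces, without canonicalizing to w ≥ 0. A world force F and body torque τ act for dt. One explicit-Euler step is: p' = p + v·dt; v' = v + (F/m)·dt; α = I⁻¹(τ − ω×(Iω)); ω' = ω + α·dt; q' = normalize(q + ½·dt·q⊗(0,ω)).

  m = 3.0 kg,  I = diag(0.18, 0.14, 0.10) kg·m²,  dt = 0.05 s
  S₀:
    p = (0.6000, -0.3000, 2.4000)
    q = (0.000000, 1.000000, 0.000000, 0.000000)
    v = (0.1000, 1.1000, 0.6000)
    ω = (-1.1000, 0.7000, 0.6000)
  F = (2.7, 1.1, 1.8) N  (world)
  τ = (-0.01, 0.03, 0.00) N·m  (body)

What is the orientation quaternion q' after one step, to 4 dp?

q' = (0.0275, 0.9994, -0.0150, 0.0175)

2q̇ = q⊗(0,ω) = (1.1000000, 0.0000000, -0.6000000, 0.7000000)
q + ½dt·q⊗(0,ω), renormalized = (0.0275, 0.9994, -0.0150, 0.0175)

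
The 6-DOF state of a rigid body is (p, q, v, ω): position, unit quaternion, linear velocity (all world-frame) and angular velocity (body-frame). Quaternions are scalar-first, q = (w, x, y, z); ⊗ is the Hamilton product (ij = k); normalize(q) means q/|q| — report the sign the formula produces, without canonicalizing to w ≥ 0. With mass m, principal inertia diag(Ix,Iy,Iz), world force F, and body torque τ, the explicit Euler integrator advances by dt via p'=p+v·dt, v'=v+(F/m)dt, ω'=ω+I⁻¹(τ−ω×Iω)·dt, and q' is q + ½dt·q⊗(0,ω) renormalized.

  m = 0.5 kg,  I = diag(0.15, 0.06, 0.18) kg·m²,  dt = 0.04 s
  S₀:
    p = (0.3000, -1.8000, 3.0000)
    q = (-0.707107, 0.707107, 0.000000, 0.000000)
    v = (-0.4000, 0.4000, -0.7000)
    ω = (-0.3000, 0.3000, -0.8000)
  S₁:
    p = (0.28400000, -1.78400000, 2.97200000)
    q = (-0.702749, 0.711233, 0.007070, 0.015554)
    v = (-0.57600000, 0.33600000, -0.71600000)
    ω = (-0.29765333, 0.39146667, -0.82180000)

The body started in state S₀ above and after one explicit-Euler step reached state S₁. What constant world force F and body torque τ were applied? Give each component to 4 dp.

F = (-2.2000, -0.8000, -0.2000)
τ = (-0.0200, 0.1300, -0.0900)

rate change Δω = (0.00234667, 0.09146667, -0.02180000)
I·α + gyro = (-0.0200, 0.1300, -0.0900)
v₁ − v₀ = (-0.17600000, -0.06400000, -0.01600000)
applied force F = (-2.2000, -0.8000, -0.2000)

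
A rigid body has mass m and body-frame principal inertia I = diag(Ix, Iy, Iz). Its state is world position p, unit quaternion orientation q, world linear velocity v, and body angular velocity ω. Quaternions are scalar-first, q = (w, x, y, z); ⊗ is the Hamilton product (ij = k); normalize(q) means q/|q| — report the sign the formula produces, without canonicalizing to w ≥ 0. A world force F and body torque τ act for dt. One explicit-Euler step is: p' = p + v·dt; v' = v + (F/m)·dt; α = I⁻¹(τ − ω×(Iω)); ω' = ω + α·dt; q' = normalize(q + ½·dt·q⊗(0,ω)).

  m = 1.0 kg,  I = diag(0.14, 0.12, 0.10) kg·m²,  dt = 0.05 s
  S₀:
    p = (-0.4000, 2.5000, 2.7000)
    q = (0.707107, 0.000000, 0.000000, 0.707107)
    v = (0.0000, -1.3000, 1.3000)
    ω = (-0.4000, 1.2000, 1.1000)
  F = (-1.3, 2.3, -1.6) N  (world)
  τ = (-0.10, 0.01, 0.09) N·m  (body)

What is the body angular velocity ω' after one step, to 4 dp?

ω' = (-0.4263, 1.2115, 1.1402)

α = I⁻¹(τ − ω×Iω) = (-0.5257, 0.2300, 0.8040)
ω' = ω + α·dt = (-0.4263, 1.2115, 1.1402)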